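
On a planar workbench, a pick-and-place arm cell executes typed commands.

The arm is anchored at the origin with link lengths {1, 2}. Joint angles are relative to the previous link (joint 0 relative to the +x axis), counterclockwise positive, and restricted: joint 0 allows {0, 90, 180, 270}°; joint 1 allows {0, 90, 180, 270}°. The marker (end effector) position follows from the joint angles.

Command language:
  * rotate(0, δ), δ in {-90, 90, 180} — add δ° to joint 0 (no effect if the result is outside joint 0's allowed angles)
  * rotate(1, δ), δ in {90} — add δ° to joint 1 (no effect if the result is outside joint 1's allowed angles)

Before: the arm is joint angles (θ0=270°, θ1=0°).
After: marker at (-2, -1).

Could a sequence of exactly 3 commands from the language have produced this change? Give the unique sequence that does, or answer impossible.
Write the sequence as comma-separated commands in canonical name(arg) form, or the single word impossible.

rotate(1, 90), rotate(1, 90), rotate(1, 90)

t0: joint angles (θ0=270°, θ1=0°)
1. rotate(1, 90) → joint angles (θ0=270°, θ1=90°)
2. rotate(1, 90) → joint angles (θ0=270°, θ1=180°)
3. rotate(1, 90) → joint angles (θ0=270°, θ1=270°)
all 64 alternatives checked — unique.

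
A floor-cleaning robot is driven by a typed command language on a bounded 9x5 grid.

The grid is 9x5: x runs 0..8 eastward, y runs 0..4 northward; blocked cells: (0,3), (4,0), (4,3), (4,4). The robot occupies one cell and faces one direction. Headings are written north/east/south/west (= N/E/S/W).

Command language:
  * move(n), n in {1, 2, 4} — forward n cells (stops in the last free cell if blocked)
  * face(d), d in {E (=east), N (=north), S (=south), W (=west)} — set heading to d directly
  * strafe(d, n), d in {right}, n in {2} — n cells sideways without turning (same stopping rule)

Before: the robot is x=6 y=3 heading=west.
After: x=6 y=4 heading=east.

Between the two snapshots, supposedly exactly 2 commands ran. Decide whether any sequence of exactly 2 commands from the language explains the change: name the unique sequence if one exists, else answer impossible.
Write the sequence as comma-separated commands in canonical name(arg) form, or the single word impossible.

strafe(right, 2), face(E)

key: order matters: swapping strafe(right, 2) and face(E) lands elsewhere
start: x=6 y=3 heading=west
step 1 (strafe(right, 2)): x=6 y=4 heading=west
step 2 (face(E)): x=6 y=4 heading=east
no rival 2-sequence matches.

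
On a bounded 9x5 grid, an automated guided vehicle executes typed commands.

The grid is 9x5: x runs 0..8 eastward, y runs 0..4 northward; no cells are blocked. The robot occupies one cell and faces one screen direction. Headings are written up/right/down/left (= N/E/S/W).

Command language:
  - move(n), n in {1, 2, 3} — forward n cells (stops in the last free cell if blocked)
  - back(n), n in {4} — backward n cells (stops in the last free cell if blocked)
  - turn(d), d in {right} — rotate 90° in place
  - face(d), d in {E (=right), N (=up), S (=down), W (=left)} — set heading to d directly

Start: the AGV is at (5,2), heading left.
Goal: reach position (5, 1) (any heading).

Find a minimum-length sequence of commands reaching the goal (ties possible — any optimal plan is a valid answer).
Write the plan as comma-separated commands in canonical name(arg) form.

from: at (5,2), heading left
[1] after face(S): at (5,2), heading down
[2] after move(1): at (5,1), heading down
shorter routes all fall short; 2 is best.

face(S), move(1)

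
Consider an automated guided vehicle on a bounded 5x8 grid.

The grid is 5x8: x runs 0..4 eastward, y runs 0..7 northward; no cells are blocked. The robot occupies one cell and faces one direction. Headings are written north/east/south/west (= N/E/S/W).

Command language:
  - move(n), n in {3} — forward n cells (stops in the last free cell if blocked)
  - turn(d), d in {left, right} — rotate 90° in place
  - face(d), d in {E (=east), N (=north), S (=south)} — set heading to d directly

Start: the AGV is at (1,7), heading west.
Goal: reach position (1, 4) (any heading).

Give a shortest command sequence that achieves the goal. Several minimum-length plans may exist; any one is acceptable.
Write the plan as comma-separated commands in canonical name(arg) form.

face(S), move(3)

from: at (1,7), heading west
t=1 face(S) ⇒ at (1,7), heading south
t=2 move(3) ⇒ at (1,4), heading south
nothing shorter than 2 reaches the goal.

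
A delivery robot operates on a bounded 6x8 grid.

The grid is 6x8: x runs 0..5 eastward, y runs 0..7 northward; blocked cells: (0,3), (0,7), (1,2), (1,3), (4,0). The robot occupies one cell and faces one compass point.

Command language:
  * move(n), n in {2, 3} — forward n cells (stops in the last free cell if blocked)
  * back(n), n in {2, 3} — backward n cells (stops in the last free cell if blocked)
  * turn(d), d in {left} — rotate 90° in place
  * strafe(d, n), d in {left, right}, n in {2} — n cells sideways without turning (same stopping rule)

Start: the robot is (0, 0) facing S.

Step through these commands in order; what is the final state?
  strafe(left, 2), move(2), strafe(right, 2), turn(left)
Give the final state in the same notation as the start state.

from: (0, 0) facing S
step 1 (strafe(left, 2)): (2, 0) facing S
step 2 (move(2)): (2, 0) facing S
step 3 (strafe(right, 2)): (0, 0) facing S
step 4 (turn(left)): (0, 0) facing E

(0, 0) facing E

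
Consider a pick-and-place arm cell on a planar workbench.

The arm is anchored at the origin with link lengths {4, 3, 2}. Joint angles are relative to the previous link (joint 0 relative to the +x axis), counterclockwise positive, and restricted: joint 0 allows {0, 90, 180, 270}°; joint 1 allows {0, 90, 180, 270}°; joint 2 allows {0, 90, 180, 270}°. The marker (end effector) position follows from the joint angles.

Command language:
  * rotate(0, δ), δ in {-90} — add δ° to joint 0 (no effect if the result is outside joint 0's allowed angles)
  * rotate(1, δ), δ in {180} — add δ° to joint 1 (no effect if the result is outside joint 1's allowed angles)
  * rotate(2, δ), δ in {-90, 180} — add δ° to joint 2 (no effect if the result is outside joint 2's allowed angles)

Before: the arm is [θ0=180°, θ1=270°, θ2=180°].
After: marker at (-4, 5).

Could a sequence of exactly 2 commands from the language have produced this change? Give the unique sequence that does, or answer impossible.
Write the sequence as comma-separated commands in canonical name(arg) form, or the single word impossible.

rotate(2, -90), rotate(2, -90)

t0: [θ0=180°, θ1=270°, θ2=180°]
step 1 (rotate(2, -90)): [θ0=180°, θ1=270°, θ2=90°]
step 2 (rotate(2, -90)): [θ0=180°, θ1=270°, θ2=0°]
all 16 alternatives checked — unique.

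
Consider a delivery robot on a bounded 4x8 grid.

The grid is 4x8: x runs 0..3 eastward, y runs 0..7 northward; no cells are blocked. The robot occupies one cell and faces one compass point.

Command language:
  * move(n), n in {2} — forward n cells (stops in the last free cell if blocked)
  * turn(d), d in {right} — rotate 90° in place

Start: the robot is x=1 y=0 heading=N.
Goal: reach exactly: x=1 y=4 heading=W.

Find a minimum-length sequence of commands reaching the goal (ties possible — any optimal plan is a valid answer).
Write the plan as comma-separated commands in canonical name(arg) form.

from: x=1 y=0 heading=N
t=1 move(2) ⇒ x=1 y=2 heading=N
t=2 move(2) ⇒ x=1 y=4 heading=N
t=3 turn(right) ⇒ x=1 y=4 heading=E
t=4 turn(right) ⇒ x=1 y=4 heading=S
t=5 turn(right) ⇒ x=1 y=4 heading=W
minimal: 5 command(s), checked below 5.

move(2), move(2), turn(right), turn(right), turn(right)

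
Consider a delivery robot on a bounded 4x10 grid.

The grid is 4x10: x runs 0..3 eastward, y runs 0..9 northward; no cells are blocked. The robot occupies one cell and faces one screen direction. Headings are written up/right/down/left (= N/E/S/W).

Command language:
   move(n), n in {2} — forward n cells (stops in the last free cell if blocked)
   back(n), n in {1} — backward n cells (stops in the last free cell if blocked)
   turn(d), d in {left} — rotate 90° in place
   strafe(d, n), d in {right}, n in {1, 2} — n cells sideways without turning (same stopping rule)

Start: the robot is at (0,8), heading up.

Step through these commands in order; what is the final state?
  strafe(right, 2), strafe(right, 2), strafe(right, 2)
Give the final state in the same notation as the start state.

from: at (0,8), heading up
step 1 (strafe(right, 2)): at (2,8), heading up
step 2 (strafe(right, 2)): at (3,8), heading up
step 3 (strafe(right, 2)): at (3,8), heading up

at (3,8), heading up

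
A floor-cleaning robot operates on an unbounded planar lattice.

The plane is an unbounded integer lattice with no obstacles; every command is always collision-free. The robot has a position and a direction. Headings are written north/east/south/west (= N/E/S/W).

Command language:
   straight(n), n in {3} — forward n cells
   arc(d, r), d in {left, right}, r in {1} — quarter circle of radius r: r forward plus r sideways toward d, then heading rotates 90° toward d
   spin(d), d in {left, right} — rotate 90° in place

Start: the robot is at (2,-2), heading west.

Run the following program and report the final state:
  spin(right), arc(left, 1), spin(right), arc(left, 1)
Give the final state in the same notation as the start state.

at (0,0), heading west

t0: at (2,-2), heading west
t=1 spin(right) ⇒ at (2,-2), heading north
t=2 arc(left, 1) ⇒ at (1,-1), heading west
t=3 spin(right) ⇒ at (1,-1), heading north
t=4 arc(left, 1) ⇒ at (0,0), heading west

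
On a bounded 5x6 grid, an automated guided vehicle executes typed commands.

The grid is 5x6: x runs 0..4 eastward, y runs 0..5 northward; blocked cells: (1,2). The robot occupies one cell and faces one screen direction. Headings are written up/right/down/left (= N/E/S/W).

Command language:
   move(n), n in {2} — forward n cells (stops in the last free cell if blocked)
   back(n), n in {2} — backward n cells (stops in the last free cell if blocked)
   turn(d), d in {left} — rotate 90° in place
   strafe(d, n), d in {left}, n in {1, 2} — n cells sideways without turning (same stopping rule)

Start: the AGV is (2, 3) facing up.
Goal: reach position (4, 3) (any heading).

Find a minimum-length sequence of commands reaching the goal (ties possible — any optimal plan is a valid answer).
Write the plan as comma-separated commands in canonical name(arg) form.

from: (2, 3) facing up
[1] after turn(left): (2, 3) facing left
[2] after back(2): (4, 3) facing left
shorter routes all fall short; 2 is best.

turn(left), back(2)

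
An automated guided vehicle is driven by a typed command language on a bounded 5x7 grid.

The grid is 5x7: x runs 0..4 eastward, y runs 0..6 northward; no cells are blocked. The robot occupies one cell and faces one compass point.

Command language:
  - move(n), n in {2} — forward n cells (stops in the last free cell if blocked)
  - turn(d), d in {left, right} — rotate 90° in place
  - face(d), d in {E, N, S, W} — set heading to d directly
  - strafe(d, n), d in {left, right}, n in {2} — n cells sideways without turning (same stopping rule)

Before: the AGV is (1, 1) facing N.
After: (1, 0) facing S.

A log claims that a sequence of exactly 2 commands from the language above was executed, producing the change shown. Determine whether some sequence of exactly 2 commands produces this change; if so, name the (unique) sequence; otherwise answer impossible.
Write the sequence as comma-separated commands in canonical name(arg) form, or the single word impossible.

face(S), move(2)

key: order matters: swapping face(S) and move(2) lands elsewhere
start: (1, 1) facing N
t=1 face(S) ⇒ (1, 1) facing S
t=2 move(2) ⇒ (1, 0) facing S
uniquely the one of 81 2-step routes that fits.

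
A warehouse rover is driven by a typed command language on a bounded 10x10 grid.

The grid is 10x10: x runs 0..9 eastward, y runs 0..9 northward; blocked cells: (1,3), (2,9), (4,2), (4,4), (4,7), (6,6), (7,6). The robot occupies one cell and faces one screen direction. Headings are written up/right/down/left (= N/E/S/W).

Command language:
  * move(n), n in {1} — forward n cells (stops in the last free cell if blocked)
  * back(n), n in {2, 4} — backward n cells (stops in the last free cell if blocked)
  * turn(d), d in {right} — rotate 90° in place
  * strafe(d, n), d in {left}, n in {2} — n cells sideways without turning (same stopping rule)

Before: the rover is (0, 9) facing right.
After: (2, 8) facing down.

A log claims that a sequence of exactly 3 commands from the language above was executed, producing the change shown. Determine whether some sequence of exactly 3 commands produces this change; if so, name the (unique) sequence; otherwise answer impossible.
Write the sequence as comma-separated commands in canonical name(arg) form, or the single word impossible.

turn(right), move(1), strafe(left, 2)

key: cell and facing (now S) both changed — the 3 commands mix motion and turning
initial: (0, 9) facing right
[1] after turn(right): (0, 9) facing down
[2] after move(1): (0, 8) facing down
[3] after strafe(left, 2): (2, 8) facing down
all 125 alternatives checked — unique.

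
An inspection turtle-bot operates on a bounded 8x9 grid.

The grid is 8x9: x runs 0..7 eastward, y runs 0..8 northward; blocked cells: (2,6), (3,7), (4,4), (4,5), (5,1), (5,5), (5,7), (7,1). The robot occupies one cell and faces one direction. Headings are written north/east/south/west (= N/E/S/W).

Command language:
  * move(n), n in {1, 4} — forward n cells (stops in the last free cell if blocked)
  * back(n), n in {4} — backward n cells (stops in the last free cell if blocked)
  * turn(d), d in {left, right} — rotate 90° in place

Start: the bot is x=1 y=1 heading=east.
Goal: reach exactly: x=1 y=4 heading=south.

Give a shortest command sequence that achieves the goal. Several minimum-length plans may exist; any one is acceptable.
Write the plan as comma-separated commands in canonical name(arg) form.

begin: x=1 y=1 heading=east
t=1 turn(right) ⇒ x=1 y=1 heading=south
t=2 move(1) ⇒ x=1 y=0 heading=south
t=3 back(4) ⇒ x=1 y=4 heading=south
nothing shorter than 3 reaches the goal.

turn(right), move(1), back(4)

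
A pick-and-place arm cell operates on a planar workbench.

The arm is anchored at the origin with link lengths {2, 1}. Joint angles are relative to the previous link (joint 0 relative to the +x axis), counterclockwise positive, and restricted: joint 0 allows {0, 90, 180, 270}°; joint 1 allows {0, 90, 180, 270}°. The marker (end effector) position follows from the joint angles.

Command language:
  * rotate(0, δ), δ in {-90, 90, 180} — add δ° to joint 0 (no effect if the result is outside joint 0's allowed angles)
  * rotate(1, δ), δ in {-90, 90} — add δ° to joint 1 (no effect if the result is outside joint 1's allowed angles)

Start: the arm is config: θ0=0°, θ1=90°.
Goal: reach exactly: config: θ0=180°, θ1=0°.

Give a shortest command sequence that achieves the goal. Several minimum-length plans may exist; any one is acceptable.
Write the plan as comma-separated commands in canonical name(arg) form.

from: config: θ0=0°, θ1=90°
[1] after rotate(0, 180): config: θ0=180°, θ1=90°
[2] after rotate(1, -90): config: θ0=180°, θ1=0°
nothing shorter than 2 reaches the goal.

rotate(0, 180), rotate(1, -90)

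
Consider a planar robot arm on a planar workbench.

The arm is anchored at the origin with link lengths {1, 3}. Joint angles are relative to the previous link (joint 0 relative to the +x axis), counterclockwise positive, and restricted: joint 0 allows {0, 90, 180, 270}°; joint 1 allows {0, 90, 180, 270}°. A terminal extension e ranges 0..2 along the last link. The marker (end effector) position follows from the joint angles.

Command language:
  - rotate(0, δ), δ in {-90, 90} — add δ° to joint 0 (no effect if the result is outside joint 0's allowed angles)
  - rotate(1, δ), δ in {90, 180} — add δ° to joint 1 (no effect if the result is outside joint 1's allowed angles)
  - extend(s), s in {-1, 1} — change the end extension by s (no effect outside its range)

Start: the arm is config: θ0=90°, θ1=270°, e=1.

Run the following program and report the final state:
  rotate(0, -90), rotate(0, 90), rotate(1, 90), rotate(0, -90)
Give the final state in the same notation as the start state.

t0: config: θ0=90°, θ1=270°, e=1
step 1 (rotate(0, -90)): config: θ0=0°, θ1=270°, e=1
step 2 (rotate(0, 90)): config: θ0=90°, θ1=270°, e=1
step 3 (rotate(1, 90)): config: θ0=90°, θ1=0°, e=1
step 4 (rotate(0, -90)): config: θ0=0°, θ1=0°, e=1

config: θ0=0°, θ1=0°, e=1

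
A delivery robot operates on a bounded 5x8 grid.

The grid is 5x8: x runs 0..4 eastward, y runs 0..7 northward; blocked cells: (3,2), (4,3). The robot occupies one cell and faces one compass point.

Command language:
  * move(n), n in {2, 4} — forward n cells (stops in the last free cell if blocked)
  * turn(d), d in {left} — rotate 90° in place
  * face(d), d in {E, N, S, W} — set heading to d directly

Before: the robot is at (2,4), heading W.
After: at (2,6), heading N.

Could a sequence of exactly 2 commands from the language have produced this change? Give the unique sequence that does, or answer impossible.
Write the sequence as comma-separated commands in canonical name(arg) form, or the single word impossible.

face(N), move(2)

key: cell and facing (now N) both changed — the 2 commands mix motion and turning
from: at (2,4), heading W
[1] after face(N): at (2,4), heading N
[2] after move(2): at (2,6), heading N
no rival 2-sequence matches.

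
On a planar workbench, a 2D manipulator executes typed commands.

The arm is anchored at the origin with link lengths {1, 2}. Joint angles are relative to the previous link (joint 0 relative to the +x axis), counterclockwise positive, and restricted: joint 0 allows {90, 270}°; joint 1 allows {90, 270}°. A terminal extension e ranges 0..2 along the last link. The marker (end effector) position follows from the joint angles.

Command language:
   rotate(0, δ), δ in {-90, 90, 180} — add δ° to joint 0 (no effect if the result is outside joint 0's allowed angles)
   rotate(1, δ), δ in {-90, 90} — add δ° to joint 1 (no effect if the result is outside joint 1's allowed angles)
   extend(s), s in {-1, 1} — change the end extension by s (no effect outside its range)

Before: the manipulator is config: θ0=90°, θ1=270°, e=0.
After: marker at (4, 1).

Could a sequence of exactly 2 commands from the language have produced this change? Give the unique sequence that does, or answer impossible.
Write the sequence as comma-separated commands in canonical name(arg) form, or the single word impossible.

extend(1), extend(1)

initial: config: θ0=90°, θ1=270°, e=0
[1] after extend(1): config: θ0=90°, θ1=270°, e=1
[2] after extend(1): config: θ0=90°, θ1=270°, e=2
no rival 2-sequence matches.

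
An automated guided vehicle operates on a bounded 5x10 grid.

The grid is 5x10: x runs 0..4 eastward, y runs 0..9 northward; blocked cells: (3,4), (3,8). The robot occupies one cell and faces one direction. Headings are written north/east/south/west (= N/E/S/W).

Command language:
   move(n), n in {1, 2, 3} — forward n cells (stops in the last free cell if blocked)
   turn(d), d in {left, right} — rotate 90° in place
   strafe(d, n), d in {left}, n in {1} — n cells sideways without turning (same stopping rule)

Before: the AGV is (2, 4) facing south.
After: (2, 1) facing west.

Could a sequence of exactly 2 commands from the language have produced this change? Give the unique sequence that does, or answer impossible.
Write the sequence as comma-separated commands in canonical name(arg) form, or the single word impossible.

move(3), turn(right)

key: cell and facing (now W) both changed — the 2 commands mix motion and turning
t0: (2, 4) facing south
[1] after move(3): (2, 1) facing south
[2] after turn(right): (2, 1) facing west
no other 2-command option fits: unique.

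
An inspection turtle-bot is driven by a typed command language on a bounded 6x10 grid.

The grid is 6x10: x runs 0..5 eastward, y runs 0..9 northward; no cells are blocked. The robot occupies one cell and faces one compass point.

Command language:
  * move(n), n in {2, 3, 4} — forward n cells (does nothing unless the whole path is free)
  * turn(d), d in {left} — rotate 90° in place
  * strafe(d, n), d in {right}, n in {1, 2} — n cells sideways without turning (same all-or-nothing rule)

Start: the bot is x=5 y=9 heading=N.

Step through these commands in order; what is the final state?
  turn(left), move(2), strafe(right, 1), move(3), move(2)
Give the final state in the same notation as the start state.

x=0 y=9 heading=W

start: x=5 y=9 heading=N
t=1 turn(left) ⇒ x=5 y=9 heading=W
t=2 move(2) ⇒ x=3 y=9 heading=W
t=3 strafe(right, 1) ⇒ x=3 y=9 heading=W
t=4 move(3) ⇒ x=0 y=9 heading=W
t=5 move(2) ⇒ x=0 y=9 heading=W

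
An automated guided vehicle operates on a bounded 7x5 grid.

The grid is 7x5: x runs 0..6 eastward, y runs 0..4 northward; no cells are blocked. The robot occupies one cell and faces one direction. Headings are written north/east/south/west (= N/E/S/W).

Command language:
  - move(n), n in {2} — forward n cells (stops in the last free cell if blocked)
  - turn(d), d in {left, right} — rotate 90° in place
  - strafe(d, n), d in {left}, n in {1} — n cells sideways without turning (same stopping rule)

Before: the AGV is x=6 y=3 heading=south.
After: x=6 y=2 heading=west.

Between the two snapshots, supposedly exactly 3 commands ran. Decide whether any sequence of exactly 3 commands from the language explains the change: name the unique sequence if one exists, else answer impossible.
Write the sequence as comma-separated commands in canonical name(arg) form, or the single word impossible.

key: cell and facing (now W) both changed — the 3 commands mix motion and turning
start: x=6 y=3 heading=south
1. strafe(left, 1) → x=6 y=3 heading=south
2. turn(right) → x=6 y=3 heading=west
3. strafe(left, 1) → x=6 y=2 heading=west
all 64 alternatives checked — unique.

strafe(left, 1), turn(right), strafe(left, 1)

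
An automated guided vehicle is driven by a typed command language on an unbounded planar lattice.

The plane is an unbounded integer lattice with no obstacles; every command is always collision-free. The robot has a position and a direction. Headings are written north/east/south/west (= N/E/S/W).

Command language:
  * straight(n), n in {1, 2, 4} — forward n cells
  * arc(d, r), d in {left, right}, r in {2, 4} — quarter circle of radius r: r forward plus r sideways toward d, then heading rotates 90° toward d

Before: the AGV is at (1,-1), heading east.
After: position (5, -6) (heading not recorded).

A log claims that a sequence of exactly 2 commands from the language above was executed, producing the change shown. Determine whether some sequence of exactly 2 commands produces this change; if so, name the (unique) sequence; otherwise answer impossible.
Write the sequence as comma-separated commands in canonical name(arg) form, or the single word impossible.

arc(right, 4), straight(1)

key: running straight(1) before arc(right, 4) would end elsewhere — order is forced
initial: at (1,-1), heading east
[1] after arc(right, 4): at (5,-5), heading south
[2] after straight(1): at (5,-6), heading south
all 49 alternatives checked — unique.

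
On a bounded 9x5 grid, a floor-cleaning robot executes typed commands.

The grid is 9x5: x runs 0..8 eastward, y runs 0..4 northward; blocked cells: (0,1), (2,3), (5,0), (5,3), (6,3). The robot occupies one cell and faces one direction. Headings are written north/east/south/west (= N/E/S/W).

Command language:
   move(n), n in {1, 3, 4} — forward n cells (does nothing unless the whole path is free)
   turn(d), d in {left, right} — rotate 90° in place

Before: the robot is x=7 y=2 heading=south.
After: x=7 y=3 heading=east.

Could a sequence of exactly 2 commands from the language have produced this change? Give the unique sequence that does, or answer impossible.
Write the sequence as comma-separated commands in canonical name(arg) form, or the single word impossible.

impossible

all 25 sequences checked — none match.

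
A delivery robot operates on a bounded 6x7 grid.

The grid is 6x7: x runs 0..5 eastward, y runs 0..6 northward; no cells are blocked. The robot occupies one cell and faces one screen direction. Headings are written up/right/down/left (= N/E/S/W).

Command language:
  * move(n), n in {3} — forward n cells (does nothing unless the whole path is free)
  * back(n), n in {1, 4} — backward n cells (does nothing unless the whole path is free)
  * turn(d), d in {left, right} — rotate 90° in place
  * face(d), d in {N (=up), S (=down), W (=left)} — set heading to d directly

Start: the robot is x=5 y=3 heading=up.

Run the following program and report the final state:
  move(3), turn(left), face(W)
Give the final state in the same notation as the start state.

x=5 y=6 heading=left

t0: x=5 y=3 heading=up
step 1 (move(3)): x=5 y=6 heading=up
step 2 (turn(left)): x=5 y=6 heading=left
step 3 (face(W)): x=5 y=6 heading=left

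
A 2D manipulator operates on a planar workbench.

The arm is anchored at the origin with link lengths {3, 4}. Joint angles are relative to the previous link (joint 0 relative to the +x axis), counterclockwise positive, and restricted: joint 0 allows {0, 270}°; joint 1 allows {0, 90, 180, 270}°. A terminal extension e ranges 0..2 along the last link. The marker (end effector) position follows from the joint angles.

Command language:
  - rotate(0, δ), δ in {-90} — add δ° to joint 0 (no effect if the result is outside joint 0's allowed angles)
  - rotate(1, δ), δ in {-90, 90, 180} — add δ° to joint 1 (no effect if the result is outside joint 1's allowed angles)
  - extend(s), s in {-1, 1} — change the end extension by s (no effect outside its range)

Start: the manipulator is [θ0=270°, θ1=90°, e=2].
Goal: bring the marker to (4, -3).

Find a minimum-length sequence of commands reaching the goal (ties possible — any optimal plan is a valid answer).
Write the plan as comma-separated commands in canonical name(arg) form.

start: [θ0=270°, θ1=90°, e=2]
step 1 (extend(-1)): [θ0=270°, θ1=90°, e=1]
step 2 (extend(-1)): [θ0=270°, θ1=90°, e=0]
nothing shorter than 2 reaches the goal.

extend(-1), extend(-1)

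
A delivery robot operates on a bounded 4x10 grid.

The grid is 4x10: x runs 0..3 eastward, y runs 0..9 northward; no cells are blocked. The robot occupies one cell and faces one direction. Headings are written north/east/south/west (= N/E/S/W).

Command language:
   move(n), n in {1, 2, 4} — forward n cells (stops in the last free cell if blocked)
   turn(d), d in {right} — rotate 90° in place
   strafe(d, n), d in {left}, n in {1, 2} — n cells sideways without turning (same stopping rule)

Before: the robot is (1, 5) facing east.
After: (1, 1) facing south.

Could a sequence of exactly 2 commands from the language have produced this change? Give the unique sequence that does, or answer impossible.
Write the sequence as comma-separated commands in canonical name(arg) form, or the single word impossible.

turn(right), move(4)

key: running move(4) before turn(right) would end elsewhere — order is forced
from: (1, 5) facing east
step 1 (turn(right)): (1, 5) facing south
step 2 (move(4)): (1, 1) facing south
no rival 2-sequence matches.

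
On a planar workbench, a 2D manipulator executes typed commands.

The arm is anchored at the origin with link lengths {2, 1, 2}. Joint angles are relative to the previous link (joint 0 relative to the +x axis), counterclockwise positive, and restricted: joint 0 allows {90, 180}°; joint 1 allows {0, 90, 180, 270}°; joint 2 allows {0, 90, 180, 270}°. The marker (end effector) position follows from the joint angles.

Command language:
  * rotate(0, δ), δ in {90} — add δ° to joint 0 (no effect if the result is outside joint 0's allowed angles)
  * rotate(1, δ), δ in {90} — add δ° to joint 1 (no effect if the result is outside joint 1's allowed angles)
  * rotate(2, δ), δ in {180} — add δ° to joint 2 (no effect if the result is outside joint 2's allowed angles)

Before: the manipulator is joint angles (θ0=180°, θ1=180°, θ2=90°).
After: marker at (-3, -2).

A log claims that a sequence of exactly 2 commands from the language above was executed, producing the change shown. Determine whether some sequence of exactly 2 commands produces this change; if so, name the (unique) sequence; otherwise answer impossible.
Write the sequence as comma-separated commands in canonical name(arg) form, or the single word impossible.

rotate(1, 90), rotate(1, 90)

begin: joint angles (θ0=180°, θ1=180°, θ2=90°)
1. rotate(1, 90) → joint angles (θ0=180°, θ1=270°, θ2=90°)
2. rotate(1, 90) → joint angles (θ0=180°, θ1=0°, θ2=90°)
no other 2-command option fits: unique.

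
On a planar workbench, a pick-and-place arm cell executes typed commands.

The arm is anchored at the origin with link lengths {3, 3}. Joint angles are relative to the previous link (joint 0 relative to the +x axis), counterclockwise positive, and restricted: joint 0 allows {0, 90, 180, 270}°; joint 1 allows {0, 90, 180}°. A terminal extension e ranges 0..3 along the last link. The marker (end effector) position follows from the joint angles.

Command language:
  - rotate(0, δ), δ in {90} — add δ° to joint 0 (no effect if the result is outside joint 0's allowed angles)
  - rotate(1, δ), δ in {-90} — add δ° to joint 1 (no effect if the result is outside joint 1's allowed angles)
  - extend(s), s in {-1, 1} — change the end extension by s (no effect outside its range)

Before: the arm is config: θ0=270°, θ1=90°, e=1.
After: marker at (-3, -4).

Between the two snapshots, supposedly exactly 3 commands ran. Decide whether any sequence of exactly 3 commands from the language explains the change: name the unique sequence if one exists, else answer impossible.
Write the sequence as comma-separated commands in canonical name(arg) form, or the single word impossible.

rotate(0, 90), rotate(0, 90), rotate(0, 90)

t0: config: θ0=270°, θ1=90°, e=1
step 1 (rotate(0, 90)): config: θ0=0°, θ1=90°, e=1
step 2 (rotate(0, 90)): config: θ0=90°, θ1=90°, e=1
step 3 (rotate(0, 90)): config: θ0=180°, θ1=90°, e=1
no rival 3-sequence matches.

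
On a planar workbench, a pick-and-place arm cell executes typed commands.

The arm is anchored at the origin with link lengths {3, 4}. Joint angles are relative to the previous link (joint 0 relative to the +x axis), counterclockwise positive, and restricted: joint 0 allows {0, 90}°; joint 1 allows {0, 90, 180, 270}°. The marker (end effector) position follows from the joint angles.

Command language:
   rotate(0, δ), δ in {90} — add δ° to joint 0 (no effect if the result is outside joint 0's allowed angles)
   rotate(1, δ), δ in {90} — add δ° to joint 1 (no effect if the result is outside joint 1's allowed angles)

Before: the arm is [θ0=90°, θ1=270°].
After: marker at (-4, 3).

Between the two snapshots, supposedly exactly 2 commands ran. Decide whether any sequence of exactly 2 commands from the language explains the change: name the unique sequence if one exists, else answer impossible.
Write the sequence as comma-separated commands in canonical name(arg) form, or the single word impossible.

rotate(1, 90), rotate(1, 90)

t0: [θ0=90°, θ1=270°]
step 1 (rotate(1, 90)): [θ0=90°, θ1=0°]
step 2 (rotate(1, 90)): [θ0=90°, θ1=90°]
no other 2-command option fits: unique.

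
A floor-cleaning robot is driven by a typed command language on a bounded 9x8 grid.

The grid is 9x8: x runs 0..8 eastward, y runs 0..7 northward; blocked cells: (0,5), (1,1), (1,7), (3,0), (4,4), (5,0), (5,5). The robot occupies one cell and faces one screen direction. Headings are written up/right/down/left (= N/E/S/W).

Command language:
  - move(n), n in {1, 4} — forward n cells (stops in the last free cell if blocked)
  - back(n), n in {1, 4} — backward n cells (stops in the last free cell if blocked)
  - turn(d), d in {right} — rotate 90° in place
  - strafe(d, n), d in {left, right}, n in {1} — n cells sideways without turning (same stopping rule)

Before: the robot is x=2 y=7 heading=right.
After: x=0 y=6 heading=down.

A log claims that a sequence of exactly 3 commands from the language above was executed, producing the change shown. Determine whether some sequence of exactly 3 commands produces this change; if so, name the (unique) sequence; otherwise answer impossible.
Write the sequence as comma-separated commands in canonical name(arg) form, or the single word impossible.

key: position moved to (0,6) AND the heading swung to S — translation plus rotation needed
start: x=2 y=7 heading=right
[1] after strafe(right, 1): x=2 y=6 heading=right
[2] after back(4): x=0 y=6 heading=right
[3] after turn(right): x=0 y=6 heading=down
no rival 3-sequence matches.

strafe(right, 1), back(4), turn(right)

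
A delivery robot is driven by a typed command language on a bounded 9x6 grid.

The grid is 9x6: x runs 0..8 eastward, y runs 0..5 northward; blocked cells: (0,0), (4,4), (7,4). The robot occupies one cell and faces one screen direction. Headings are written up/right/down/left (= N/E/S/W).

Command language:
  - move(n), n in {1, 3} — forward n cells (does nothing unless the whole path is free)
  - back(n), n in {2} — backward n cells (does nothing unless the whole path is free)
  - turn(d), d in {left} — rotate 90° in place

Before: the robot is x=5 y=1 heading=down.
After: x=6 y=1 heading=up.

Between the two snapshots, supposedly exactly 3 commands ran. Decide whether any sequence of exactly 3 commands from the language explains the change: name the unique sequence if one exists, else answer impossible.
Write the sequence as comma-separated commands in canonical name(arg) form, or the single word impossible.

turn(left), move(1), turn(left)

key: position moved to (6,1) AND the heading swung to N — translation plus rotation needed
initial: x=5 y=1 heading=down
step 1 (turn(left)): x=5 y=1 heading=right
step 2 (move(1)): x=6 y=1 heading=right
step 3 (turn(left)): x=6 y=1 heading=up
uniquely the one of 64 3-step routes that fits.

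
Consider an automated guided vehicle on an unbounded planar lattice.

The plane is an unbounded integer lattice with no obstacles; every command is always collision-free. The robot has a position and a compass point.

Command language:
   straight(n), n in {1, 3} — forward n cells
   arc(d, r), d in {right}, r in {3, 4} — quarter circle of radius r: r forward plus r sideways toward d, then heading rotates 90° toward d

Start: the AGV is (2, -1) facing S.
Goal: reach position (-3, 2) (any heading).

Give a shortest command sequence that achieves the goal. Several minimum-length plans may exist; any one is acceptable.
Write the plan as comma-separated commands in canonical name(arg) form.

begin: (2, -1) facing S
t=1 arc(right, 4) ⇒ (-2, -5) facing W
t=2 arc(right, 4) ⇒ (-6, -1) facing N
t=3 arc(right, 3) ⇒ (-3, 2) facing E
minimal: 3 command(s), checked below 3.

arc(right, 4), arc(right, 4), arc(right, 3)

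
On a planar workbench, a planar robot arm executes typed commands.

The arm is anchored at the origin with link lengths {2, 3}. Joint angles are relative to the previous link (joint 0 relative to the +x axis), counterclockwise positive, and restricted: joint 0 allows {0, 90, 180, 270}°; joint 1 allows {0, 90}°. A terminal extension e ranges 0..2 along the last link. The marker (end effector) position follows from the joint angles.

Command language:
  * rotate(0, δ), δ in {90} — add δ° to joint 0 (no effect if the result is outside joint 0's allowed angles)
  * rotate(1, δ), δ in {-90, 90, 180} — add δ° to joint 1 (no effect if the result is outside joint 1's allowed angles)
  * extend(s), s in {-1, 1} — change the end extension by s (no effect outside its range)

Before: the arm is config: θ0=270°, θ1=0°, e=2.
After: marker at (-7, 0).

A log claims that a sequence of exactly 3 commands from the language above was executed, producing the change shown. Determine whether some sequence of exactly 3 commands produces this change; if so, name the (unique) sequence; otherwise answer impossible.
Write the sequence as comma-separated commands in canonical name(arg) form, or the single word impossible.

rotate(0, 90), rotate(0, 90), rotate(0, 90)

begin: config: θ0=270°, θ1=0°, e=2
1. rotate(0, 90) → config: θ0=0°, θ1=0°, e=2
2. rotate(0, 90) → config: θ0=90°, θ1=0°, e=2
3. rotate(0, 90) → config: θ0=180°, θ1=0°, e=2
uniquely the one of 216 3-step routes that fits.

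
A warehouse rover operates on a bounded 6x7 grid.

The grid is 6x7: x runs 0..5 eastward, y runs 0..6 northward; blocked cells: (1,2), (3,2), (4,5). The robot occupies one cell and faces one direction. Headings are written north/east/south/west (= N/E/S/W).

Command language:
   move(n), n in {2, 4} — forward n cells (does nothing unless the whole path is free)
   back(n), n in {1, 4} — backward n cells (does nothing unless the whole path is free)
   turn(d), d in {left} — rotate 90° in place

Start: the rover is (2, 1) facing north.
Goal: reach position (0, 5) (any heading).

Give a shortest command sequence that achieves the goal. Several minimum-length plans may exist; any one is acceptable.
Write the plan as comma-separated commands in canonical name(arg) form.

t0: (2, 1) facing north
t=1 move(4) ⇒ (2, 5) facing north
t=2 turn(left) ⇒ (2, 5) facing west
t=3 move(2) ⇒ (0, 5) facing west
minimal: 3 command(s), checked below 3.

move(4), turn(left), move(2)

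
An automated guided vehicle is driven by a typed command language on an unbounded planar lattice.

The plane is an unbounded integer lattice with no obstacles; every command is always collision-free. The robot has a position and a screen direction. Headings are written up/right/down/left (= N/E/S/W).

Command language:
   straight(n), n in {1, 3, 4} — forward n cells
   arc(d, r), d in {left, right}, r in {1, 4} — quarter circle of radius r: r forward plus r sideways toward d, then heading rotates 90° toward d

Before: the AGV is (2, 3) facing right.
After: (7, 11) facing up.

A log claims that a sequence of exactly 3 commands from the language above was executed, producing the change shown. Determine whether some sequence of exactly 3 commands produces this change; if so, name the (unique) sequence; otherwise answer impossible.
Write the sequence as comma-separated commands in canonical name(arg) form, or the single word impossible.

straight(1), arc(left, 4), straight(4)

key: order matters: swapping straight(1) and straight(4) lands elsewhere
t0: (2, 3) facing right
[1] after straight(1): (3, 3) facing right
[2] after arc(left, 4): (7, 7) facing up
[3] after straight(4): (7, 11) facing up
no other 3-command option fits: unique.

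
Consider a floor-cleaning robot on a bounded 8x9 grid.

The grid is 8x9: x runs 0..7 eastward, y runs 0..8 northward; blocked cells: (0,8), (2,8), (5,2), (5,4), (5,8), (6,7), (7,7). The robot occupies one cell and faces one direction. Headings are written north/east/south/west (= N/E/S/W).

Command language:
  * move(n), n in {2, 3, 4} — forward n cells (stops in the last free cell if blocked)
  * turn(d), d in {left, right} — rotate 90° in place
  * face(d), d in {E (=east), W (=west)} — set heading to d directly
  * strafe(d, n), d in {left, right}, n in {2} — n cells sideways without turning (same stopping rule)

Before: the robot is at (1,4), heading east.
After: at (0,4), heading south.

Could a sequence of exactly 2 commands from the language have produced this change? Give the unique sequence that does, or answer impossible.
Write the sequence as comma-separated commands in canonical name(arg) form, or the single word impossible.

turn(right), strafe(right, 2)

key: running strafe(right, 2) before turn(right) would end elsewhere — order is forced
from: at (1,4), heading east
[1] after turn(right): at (1,4), heading south
[2] after strafe(right, 2): at (0,4), heading south
all 81 alternatives checked — unique.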